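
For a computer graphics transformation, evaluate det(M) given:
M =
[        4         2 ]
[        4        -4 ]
det(M) = -24

For a 2×2 matrix [[a, b], [c, d]], det = a*d - b*c.
det(M) = (4)*(-4) - (2)*(4) = -16 - 8 = -24.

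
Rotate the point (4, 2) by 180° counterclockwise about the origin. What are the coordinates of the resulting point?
(-4, -2)

Rotation matrix R(θ) = [[cos θ, -sin θ], [sin θ, cos θ]]; for θ = 180°:
R = [[-1, 0], [0, -1]]
Result: R × [4, 2]ᵀ = [-1·4 + (0)·2, 0·4 + (-1)·2]ᵀ = (-4, -2)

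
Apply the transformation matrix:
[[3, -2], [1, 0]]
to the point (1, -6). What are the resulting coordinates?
(15, 1)

Matrix multiplication:
[[3, -2], [1, 0]] × [1, -6]ᵀ
= [3×1 + -2×-6, 1×1 + 0×-6]ᵀ
= [15.0000, 1.0000]ᵀ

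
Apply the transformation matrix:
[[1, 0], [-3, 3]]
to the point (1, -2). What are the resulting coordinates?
(1, -9)

Matrix multiplication:
[[1, 0], [-3, 3]] × [1, -2]ᵀ
= [1×1 + 0×-2, -3×1 + 3×-2]ᵀ
= [1.0000, -9.0000]ᵀ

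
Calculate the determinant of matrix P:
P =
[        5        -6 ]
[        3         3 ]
det(P) = 33

For a 2×2 matrix [[a, b], [c, d]], det = a*d - b*c.
det(P) = (5)*(3) - (-6)*(3) = 15 + 18 = 33.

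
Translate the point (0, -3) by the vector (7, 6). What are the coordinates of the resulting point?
(7, 3)

Translation by (7, 6):
x' = 0 + 7 = 7
y' = -3 + 6 = 3
Homogeneous matrix: [[1, 0, 7], [0, 1, 6], [0, 0, 1]]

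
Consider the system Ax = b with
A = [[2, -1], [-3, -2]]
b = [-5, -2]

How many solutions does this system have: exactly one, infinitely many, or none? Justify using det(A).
Exactly one solution

Compute det(A) = (2)*(-2) - (-1)*(-3) = -7.
Because det(A) ≠ 0, A is invertible and Ax = b has a unique solution for every b (here x = A⁻¹ b).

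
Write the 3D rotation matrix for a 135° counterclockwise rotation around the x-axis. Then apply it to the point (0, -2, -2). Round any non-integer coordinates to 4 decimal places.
R = [[1, 0, 0], [0, -√2/2, -√2/2], [0, √2/2, -√2/2]]; R·(0, -2, -2) = (0.0000, 2.8284, 0.0000)

Rotation matrix for 135° around x-axis:
cos(135°) = -√2/2, sin(135°) = √2/2
R = [[1, 0, 0], [0, -√2/2, -√2/2], [0, √2/2, -√2/2]]
Apply to (0, -2, -2): R·[0, -2, -2]ᵀ = (0.0000, 2.8284, 0.0000)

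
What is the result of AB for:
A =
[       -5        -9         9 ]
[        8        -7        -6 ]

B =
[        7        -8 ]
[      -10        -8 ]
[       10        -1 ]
AB =
[      145       103 ]
[       66        -2 ]

Matrix multiplication: (AB)[i][j] = sum over k of A[i][k] * B[k][j].
  (AB)[0][0] = (-5)*(7) + (-9)*(-10) + (9)*(10) = 145
  (AB)[0][1] = (-5)*(-8) + (-9)*(-8) + (9)*(-1) = 103
  (AB)[1][0] = (8)*(7) + (-7)*(-10) + (-6)*(10) = 66
  (AB)[1][1] = (8)*(-8) + (-7)*(-8) + (-6)*(-1) = -2
AB =
[      145       103 ]
[       66        -2 ]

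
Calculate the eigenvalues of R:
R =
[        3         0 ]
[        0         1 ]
λ = 1, 3

Solve det(R - λI) = 0. For a 2×2 matrix the characteristic equation is λ² - (trace)λ + det = 0.
trace(R) = a + d = 3 + 1 = 4.
det(R) = a*d - b*c = (3)*(1) - (0)*(0) = 3 - 0 = 3.
Characteristic equation: λ² - (4)λ + (3) = 0.
Discriminant = (4)² - 4*(3) = 16 - 12 = 4.
λ = (4 ± √4) / 2 = (4 ± 2) / 2 = 1, 3.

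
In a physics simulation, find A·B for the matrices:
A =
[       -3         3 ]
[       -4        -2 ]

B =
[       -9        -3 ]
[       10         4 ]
AB =
[       57        21 ]
[       16         4 ]

Matrix multiplication: (AB)[i][j] = sum over k of A[i][k] * B[k][j].
  (AB)[0][0] = (-3)*(-9) + (3)*(10) = 57
  (AB)[0][1] = (-3)*(-3) + (3)*(4) = 21
  (AB)[1][0] = (-4)*(-9) + (-2)*(10) = 16
  (AB)[1][1] = (-4)*(-3) + (-2)*(4) = 4
AB =
[       57        21 ]
[       16         4 ]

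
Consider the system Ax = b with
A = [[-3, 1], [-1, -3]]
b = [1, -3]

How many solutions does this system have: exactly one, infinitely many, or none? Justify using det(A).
Exactly one solution

Compute det(A) = (-3)*(-3) - (1)*(-1) = 10.
Because det(A) ≠ 0, A is invertible and Ax = b has a unique solution for every b (here x = A⁻¹ b).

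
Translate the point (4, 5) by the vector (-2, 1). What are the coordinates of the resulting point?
(2, 6)

Translation by (-2, 1):
x' = 4 + -2 = 2
y' = 5 + 1 = 6
Homogeneous matrix: [[1, 0, -2], [0, 1, 1], [0, 0, 1]]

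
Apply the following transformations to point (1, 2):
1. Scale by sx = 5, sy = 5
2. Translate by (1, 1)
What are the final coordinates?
(6, 11)

Step 1: Scale (1, 2) by (sx, sy) = (5, 5) → (5, 10)
Step 2: Translate by (1, 1) → (6, 11)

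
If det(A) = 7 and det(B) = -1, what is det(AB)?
-7

Use the multiplicative property of determinants: det(AB) = det(A)*det(B).
det(AB) = (7)*(-1) = -7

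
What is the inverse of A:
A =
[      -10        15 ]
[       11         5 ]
det(A) = -215
A⁻¹ =
[    -1/43      3/43 ]
[   11/215      2/43 ]

For a 2×2 matrix A = [[a, b], [c, d]] with det(A) ≠ 0, A⁻¹ = (1/det(A)) * [[d, -b], [-c, a]].
det(A) = (-10)*(5) - (15)*(11) = -50 - 165 = -215.
A⁻¹ = (1/-215) * [[5, -15], [-11, -10]].
Dividing each entry by -215 and reducing:
A⁻¹ =
[    -1/43      3/43 ]
[   11/215      2/43 ]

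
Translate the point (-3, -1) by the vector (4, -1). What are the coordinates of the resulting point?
(1, -2)

Translation by (4, -1):
x' = -3 + 4 = 1
y' = -1 + -1 = -2
Homogeneous matrix: [[1, 0, 4], [0, 1, -1], [0, 0, 1]]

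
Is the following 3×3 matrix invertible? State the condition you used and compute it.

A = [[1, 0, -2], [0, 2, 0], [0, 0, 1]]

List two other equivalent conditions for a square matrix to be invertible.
Yes, invertible; det(A) = 2 ≠ 0. Equivalent conditions: rank(A) = 3; Ax = 0 has only the trivial solution; 0 is not an eigenvalue; the columns of A are linearly independent.

To check invertibility, compute det(A).
The given matrix is triangular, so det(A) equals the product of its diagonal entries = 2 ≠ 0.
Since det(A) ≠ 0, A is invertible.
Equivalent conditions for a square matrix A to be invertible:
- rank(A) = 3 (full rank).
- The homogeneous system Ax = 0 has only the trivial solution x = 0.
- 0 is not an eigenvalue of A.
- The columns (equivalently rows) of A are linearly independent.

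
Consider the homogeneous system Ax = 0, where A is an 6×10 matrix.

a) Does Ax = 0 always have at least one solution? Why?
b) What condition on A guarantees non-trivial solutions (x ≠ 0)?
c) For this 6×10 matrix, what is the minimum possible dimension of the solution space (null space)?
a) Yes, x = 0 is always a solution. b) When A has linearly dependent columns (rank < n). c) Minimum nullity = 4.

a) x = 0 satisfies A·0 = 0, so the zero vector is always a solution.
b) Non-trivial solutions exist iff the columns of A are linearly dependent, equivalently rank(A) < n (the number of columns).
c) By rank-nullity, rank(A) + nullity(A) = n = 10. Since A has only 6 rows, rank(A) ≤ 6, so nullity(A) ≥ 10 - 6 = 4.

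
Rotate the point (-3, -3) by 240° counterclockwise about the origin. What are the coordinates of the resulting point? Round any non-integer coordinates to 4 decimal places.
(-1.0981, 4.0981)

Rotation matrix R(θ) = [[cos θ, -sin θ], [sin θ, cos θ]]; for θ = 240°:
R = [[-1/2, √3/2], [-√3/2, -1/2]]
Result: R × [-3, -3]ᵀ = [-1/2·-3 + (√3/2)·-3, -√3/2·-3 + (-1/2)·-3]ᵀ = (-1.0981, 4.0981)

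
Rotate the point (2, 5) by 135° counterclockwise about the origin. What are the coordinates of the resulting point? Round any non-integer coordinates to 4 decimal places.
(-4.9497, -2.1213)

Rotation matrix R(θ) = [[cos θ, -sin θ], [sin θ, cos θ]]; for θ = 135°:
R = [[-√2/2, -√2/2], [√2/2, -√2/2]]
Result: R × [2, 5]ᵀ = [-√2/2·2 + (-√2/2)·5, √2/2·2 + (-√2/2)·5]ᵀ = (-4.9497, -2.1213)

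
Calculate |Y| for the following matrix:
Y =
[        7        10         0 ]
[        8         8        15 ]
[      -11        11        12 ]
det(Y) = -3093

Expand along row 0 (cofactor expansion): det(Y) = a*(e*i - f*h) - b*(d*i - f*g) + c*(d*h - e*g), where the 3×3 is [[a, b, c], [d, e, f], [g, h, i]].
Minor M_00 = (8)*(12) - (15)*(11) = 96 - 165 = -69.
Minor M_01 = (8)*(12) - (15)*(-11) = 96 + 165 = 261.
Minor M_02 = (8)*(11) - (8)*(-11) = 88 + 88 = 176.
det(Y) = (7)*(-69) - (10)*(261) + (0)*(176) = -483 - 2610 + 0 = -3093.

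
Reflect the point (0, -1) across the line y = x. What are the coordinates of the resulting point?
(-1, 0)

Reflection across line y = x: (0, -1) → (-1, 0)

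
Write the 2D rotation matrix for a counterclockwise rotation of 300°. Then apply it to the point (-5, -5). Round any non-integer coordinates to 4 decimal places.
R = [[1/2, √3/2], [-√3/2, 1/2]]; R·(-5, -5) = (-6.8301, 1.8301)

Rotation matrix formula: R(θ) = [[cos θ, -sin θ], [sin θ, cos θ]]
For θ = 300°:
cos(300°) = 1/2
sin(300°) = -√3/2
R = [[1/2, √3/2], [-√3/2, 1/2]]
Apply to (-5, -5): [1/2·-5 + (√3/2)·-5, -√3/2·-5 + 1/2·-5] = (-6.8301, 1.8301)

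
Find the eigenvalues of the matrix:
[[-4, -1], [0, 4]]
λ = -4 and λ = 4

Characteristic equation: det(A - λI) = 0
λ² - (trace)λ + (det) = 0
λ² - (0)λ + (-16) = 0
λ² - 0λ - 16 = 0
Solving: λ = -4, 4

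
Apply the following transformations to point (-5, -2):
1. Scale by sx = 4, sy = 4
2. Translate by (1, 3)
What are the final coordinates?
(-19, -5)

Step 1: Scale (-5, -2) by (sx, sy) = (4, 4) → (-20, -8)
Step 2: Translate by (1, 3) → (-19, -5)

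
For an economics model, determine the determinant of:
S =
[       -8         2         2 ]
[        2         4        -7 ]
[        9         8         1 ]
det(S) = -650

Expand along row 0 (cofactor expansion): det(S) = a*(e*i - f*h) - b*(d*i - f*g) + c*(d*h - e*g), where the 3×3 is [[a, b, c], [d, e, f], [g, h, i]].
Minor M_00 = (4)*(1) - (-7)*(8) = 4 + 56 = 60.
Minor M_01 = (2)*(1) - (-7)*(9) = 2 + 63 = 65.
Minor M_02 = (2)*(8) - (4)*(9) = 16 - 36 = -20.
det(S) = (-8)*(60) - (2)*(65) + (2)*(-20) = -480 - 130 - 40 = -650.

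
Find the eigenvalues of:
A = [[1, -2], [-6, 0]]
λ = -3, 4

Solve det(A - λI) = 0. For a 2×2 matrix this is λ² - (trace)λ + det = 0.
trace(A) = 1 + 0 = 1.
det(A) = (1)*(0) - (-2)*(-6) = 0 - 12 = -12.
Characteristic equation: λ² - (1)λ + (-12) = 0.
Discriminant: (1)² - 4*(-12) = 1 + 48 = 49.
Roots: λ = (1 ± √49) / 2 = -3, 4.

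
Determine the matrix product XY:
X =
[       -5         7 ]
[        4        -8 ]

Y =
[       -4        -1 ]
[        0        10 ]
XY =
[       20        75 ]
[      -16       -84 ]

Matrix multiplication: (XY)[i][j] = sum over k of X[i][k] * Y[k][j].
  (XY)[0][0] = (-5)*(-4) + (7)*(0) = 20
  (XY)[0][1] = (-5)*(-1) + (7)*(10) = 75
  (XY)[1][0] = (4)*(-4) + (-8)*(0) = -16
  (XY)[1][1] = (4)*(-1) + (-8)*(10) = -84
XY =
[       20        75 ]
[      -16       -84 ]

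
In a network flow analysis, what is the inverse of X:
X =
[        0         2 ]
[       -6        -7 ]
det(X) = 12
X⁻¹ =
[    -7/12      -1/6 ]
[      1/2         0 ]

For a 2×2 matrix X = [[a, b], [c, d]] with det(X) ≠ 0, X⁻¹ = (1/det(X)) * [[d, -b], [-c, a]].
det(X) = (0)*(-7) - (2)*(-6) = 0 + 12 = 12.
X⁻¹ = (1/12) * [[-7, -2], [6, 0]].
Dividing each entry by 12 and reducing:
X⁻¹ =
[    -7/12      -1/6 ]
[      1/2         0 ]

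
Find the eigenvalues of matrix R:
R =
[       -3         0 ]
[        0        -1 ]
λ = -3, -1

Solve det(R - λI) = 0. For a 2×2 matrix the characteristic equation is λ² - (trace)λ + det = 0.
trace(R) = a + d = -3 - 1 = -4.
det(R) = a*d - b*c = (-3)*(-1) - (0)*(0) = 3 - 0 = 3.
Characteristic equation: λ² - (-4)λ + (3) = 0.
Discriminant = (-4)² - 4*(3) = 16 - 12 = 4.
λ = (-4 ± √4) / 2 = (-4 ± 2) / 2 = -3, -1.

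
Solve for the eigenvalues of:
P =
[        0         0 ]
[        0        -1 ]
λ = -1, 0

Solve det(P - λI) = 0. For a 2×2 matrix the characteristic equation is λ² - (trace)λ + det = 0.
trace(P) = a + d = 0 - 1 = -1.
det(P) = a*d - b*c = (0)*(-1) - (0)*(0) = 0 - 0 = 0.
Characteristic equation: λ² - (-1)λ + (0) = 0.
Discriminant = (-1)² - 4*(0) = 1 - 0 = 1.
λ = (-1 ± √1) / 2 = (-1 ± 1) / 2 = -1, 0.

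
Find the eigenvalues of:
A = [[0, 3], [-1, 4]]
λ = 1, 3

Solve det(A - λI) = 0. For a 2×2 matrix this is λ² - (trace)λ + det = 0.
trace(A) = 0 + 4 = 4.
det(A) = (0)*(4) - (3)*(-1) = 0 + 3 = 3.
Characteristic equation: λ² - (4)λ + (3) = 0.
Discriminant: (4)² - 4*(3) = 16 - 12 = 4.
Roots: λ = (4 ± √4) / 2 = 1, 3.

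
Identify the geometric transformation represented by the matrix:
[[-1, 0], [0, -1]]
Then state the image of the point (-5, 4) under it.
rotation by 180° (or reflection through origin); image of (-5, 4) is (5, -4)

This matches the form [[cos θ, -sin θ], [sin θ, cos θ]] of a rotation matrix; reading off cos θ and sin θ gives the angle.
The matrix [[-1, 0], [0, -1]] represents: rotation by 180° (or reflection through origin).
Applying it to (-5, 4): [-1·-5 + 0·4, 0·-5 + -1·4] = (5, -4).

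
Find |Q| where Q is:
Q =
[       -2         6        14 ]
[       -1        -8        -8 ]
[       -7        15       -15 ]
det(Q) = -1228

Expand along row 0 (cofactor expansion): det(Q) = a*(e*i - f*h) - b*(d*i - f*g) + c*(d*h - e*g), where the 3×3 is [[a, b, c], [d, e, f], [g, h, i]].
Minor M_00 = (-8)*(-15) - (-8)*(15) = 120 + 120 = 240.
Minor M_01 = (-1)*(-15) - (-8)*(-7) = 15 - 56 = -41.
Minor M_02 = (-1)*(15) - (-8)*(-7) = -15 - 56 = -71.
det(Q) = (-2)*(240) - (6)*(-41) + (14)*(-71) = -480 + 246 - 994 = -1228.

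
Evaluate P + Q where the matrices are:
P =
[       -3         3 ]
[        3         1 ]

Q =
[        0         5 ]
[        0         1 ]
P + Q =
[       -3         8 ]
[        3         2 ]

Matrix addition is elementwise: (P+Q)[i][j] = P[i][j] + Q[i][j].
  (P+Q)[0][0] = (-3) + (0) = -3
  (P+Q)[0][1] = (3) + (5) = 8
  (P+Q)[1][0] = (3) + (0) = 3
  (P+Q)[1][1] = (1) + (1) = 2
P + Q =
[       -3         8 ]
[        3         2 ]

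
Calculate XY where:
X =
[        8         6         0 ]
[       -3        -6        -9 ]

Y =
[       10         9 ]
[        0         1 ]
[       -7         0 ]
XY =
[       80        78 ]
[       33       -33 ]

Matrix multiplication: (XY)[i][j] = sum over k of X[i][k] * Y[k][j].
  (XY)[0][0] = (8)*(10) + (6)*(0) + (0)*(-7) = 80
  (XY)[0][1] = (8)*(9) + (6)*(1) + (0)*(0) = 78
  (XY)[1][0] = (-3)*(10) + (-6)*(0) + (-9)*(-7) = 33
  (XY)[1][1] = (-3)*(9) + (-6)*(1) + (-9)*(0) = -33
XY =
[       80        78 ]
[       33       -33 ]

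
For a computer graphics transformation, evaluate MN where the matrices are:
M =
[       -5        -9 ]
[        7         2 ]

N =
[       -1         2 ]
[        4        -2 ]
MN =
[      -31         8 ]
[        1        10 ]

Matrix multiplication: (MN)[i][j] = sum over k of M[i][k] * N[k][j].
  (MN)[0][0] = (-5)*(-1) + (-9)*(4) = -31
  (MN)[0][1] = (-5)*(2) + (-9)*(-2) = 8
  (MN)[1][0] = (7)*(-1) + (2)*(4) = 1
  (MN)[1][1] = (7)*(2) + (2)*(-2) = 10
MN =
[      -31         8 ]
[        1        10 ]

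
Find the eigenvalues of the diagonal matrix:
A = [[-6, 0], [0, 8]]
λ₁ = -6, λ₂ = 8

The characteristic polynomial of A is det(A - λI) = (-6 - λ)(8 - λ) = 0.
The roots are λ = -6 and λ = 8, so the eigenvalues are the diagonal entries.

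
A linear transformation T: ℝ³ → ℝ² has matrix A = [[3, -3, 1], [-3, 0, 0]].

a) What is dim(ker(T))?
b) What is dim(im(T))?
dim(ker) = 1, dim(im) = 2

The two rows are not scalar multiples of one another (no single k satisfies row 2 = k × row 1), so they are linearly independent.
Thus rank(A) = 2.
dim(im(T)) = rank(A) = 2.
By the rank-nullity theorem applied to T: ℝ³ → ℝ², rank(A) + nullity(A) = 3 (the domain dimension), so dim(ker(T)) = 3 - 2 = 1.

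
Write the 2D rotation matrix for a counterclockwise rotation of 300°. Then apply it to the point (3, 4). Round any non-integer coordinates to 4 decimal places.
R = [[1/2, √3/2], [-√3/2, 1/2]]; R·(3, 4) = (4.9641, -0.5981)

Rotation matrix formula: R(θ) = [[cos θ, -sin θ], [sin θ, cos θ]]
For θ = 300°:
cos(300°) = 1/2
sin(300°) = -√3/2
R = [[1/2, √3/2], [-√3/2, 1/2]]
Apply to (3, 4): [1/2·3 + (√3/2)·4, -√3/2·3 + 1/2·4] = (4.9641, -0.5981)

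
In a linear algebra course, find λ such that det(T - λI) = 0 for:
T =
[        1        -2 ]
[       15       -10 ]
λ = -5, -4

Solve det(T - λI) = 0. For a 2×2 matrix the characteristic equation is λ² - (trace)λ + det = 0.
trace(T) = a + d = 1 - 10 = -9.
det(T) = a*d - b*c = (1)*(-10) - (-2)*(15) = -10 + 30 = 20.
Characteristic equation: λ² - (-9)λ + (20) = 0.
Discriminant = (-9)² - 4*(20) = 81 - 80 = 1.
λ = (-9 ± √1) / 2 = (-9 ± 1) / 2 = -5, -4.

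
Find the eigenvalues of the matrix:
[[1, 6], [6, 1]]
λ = -5 and λ = 7

Characteristic equation: det(A - λI) = 0
λ² - (trace)λ + (det) = 0
λ² - (2)λ + (-35) = 0
λ² - 2λ - 35 = 0
Solving: λ = -5, 7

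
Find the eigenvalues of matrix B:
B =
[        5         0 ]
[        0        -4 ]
λ = -4, 5

Solve det(B - λI) = 0. For a 2×2 matrix the characteristic equation is λ² - (trace)λ + det = 0.
trace(B) = a + d = 5 - 4 = 1.
det(B) = a*d - b*c = (5)*(-4) - (0)*(0) = -20 - 0 = -20.
Characteristic equation: λ² - (1)λ + (-20) = 0.
Discriminant = (1)² - 4*(-20) = 1 + 80 = 81.
λ = (1 ± √81) / 2 = (1 ± 9) / 2 = -4, 5.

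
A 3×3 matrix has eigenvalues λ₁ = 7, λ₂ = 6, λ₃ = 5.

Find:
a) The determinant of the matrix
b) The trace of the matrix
det = 210, trace = 18

Two standard eigenvalue identities:
- det(A) equals the product of the eigenvalues (counted with multiplicity).
- trace(A) equals the sum of the eigenvalues.
det(A) = (7)*(6)*(5) = 210.
trace(A) = 7 + 6 + 5 = 18.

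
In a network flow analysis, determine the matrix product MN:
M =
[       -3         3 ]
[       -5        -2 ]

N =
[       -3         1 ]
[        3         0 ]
MN =
[       18        -3 ]
[        9        -5 ]

Matrix multiplication: (MN)[i][j] = sum over k of M[i][k] * N[k][j].
  (MN)[0][0] = (-3)*(-3) + (3)*(3) = 18
  (MN)[0][1] = (-3)*(1) + (3)*(0) = -3
  (MN)[1][0] = (-5)*(-3) + (-2)*(3) = 9
  (MN)[1][1] = (-5)*(1) + (-2)*(0) = -5
MN =
[       18        -3 ]
[        9        -5 ]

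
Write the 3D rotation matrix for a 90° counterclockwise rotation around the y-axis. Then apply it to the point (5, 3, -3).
R = [[0, 0, 1], [0, 1, 0], [-1, 0, 0]]; R·(5, 3, -3) = (-3, 3, -5)

Rotation matrix for 90° around y-axis:
cos(90°) = 0, sin(90°) = 1
R = [[0, 0, 1], [0, 1, 0], [-1, 0, 0]]
Apply to (5, 3, -3): R·[5, 3, -3]ᵀ = (-3, 3, -5)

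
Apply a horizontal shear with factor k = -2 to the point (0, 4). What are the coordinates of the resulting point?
(-8, 4)

Shear matrix for horizontal shear with factor k = -2:
[[1, -2], [0, 1]]
Result: (0, 4) → (-8, 4)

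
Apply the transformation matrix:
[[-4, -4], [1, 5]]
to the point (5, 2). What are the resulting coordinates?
(-28, 15)

Matrix multiplication:
[[-4, -4], [1, 5]] × [5, 2]ᵀ
= [-4×5 + -4×2, 1×5 + 5×2]ᵀ
= [-28.0000, 15.0000]ᵀ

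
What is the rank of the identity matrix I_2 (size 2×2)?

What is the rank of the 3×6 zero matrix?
rank(I_2) = 2, rank(0) = 0

The identity I_2 has 2 columns that are the standard basis vectors e_1, …, e_2. These are linearly independent, so all 2 columns are pivots and rank(I_2) = 2.
The 3×6 zero matrix has every entry zero, so every row is the zero row and there are no pivots; rank(0) = 0.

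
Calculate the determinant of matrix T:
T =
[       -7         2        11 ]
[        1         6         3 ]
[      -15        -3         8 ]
det(T) = 452

Expand along row 0 (cofactor expansion): det(T) = a*(e*i - f*h) - b*(d*i - f*g) + c*(d*h - e*g), where the 3×3 is [[a, b, c], [d, e, f], [g, h, i]].
Minor M_00 = (6)*(8) - (3)*(-3) = 48 + 9 = 57.
Minor M_01 = (1)*(8) - (3)*(-15) = 8 + 45 = 53.
Minor M_02 = (1)*(-3) - (6)*(-15) = -3 + 90 = 87.
det(T) = (-7)*(57) - (2)*(53) + (11)*(87) = -399 - 106 + 957 = 452.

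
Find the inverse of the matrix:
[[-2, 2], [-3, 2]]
[[1, -1], [3/2, -1]]

For [[a,b],[c,d]], inverse = (1/det)·[[d,-b],[-c,a]]
det = -2·2 - 2·-3 = 2
Inverse = (1/2)·[[2, -2], [3, -2]]
        = [[1, -1], [3/2, -1]]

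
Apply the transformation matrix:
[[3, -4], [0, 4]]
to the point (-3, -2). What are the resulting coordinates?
(-1, -8)

Matrix multiplication:
[[3, -4], [0, 4]] × [-3, -2]ᵀ
= [3×-3 + -4×-2, 0×-3 + 4×-2]ᵀ
= [-1.0000, -8.0000]ᵀ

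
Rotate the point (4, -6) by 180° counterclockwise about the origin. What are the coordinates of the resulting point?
(-4, 6)

Rotation matrix R(θ) = [[cos θ, -sin θ], [sin θ, cos θ]]; for θ = 180°:
R = [[-1, 0], [0, -1]]
Result: R × [4, -6]ᵀ = [-1·4 + (0)·-6, 0·4 + (-1)·-6]ᵀ = (-4, 6)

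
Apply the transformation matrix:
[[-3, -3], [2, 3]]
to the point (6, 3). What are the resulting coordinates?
(-27, 21)

Matrix multiplication:
[[-3, -3], [2, 3]] × [6, 3]ᵀ
= [-3×6 + -3×3, 2×6 + 3×3]ᵀ
= [-27.0000, 21.0000]ᵀ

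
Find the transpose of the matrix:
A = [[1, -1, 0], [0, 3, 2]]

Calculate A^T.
[[1, 0], [-1, 3], [0, 2]]

The transpose sends entry (i,j) to (j,i); rows become columns.
Row 0 of A: [1, -1, 0] -> column 0 of A^T.
Row 1 of A: [0, 3, 2] -> column 1 of A^T.
A^T = [[1, 0], [-1, 3], [0, 2]]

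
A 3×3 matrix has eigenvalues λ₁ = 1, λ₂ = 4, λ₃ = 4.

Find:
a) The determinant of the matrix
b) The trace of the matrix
det = 16, trace = 9

Two standard eigenvalue identities:
- det(A) equals the product of the eigenvalues (counted with multiplicity).
- trace(A) equals the sum of the eigenvalues.
det(A) = (1)*(4)*(4) = 16.
trace(A) = 1 + 4 + 4 = 9.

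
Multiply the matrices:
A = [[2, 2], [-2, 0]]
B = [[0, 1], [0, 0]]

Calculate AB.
[[0, 2], [0, -2]]

Each entry (i,j) of AB = sum over k of A[i][k]*B[k][j].
(AB)[0][0] = (2)*(0) + (2)*(0) = 0
(AB)[0][1] = (2)*(1) + (2)*(0) = 2
(AB)[1][0] = (-2)*(0) + (0)*(0) = 0
(AB)[1][1] = (-2)*(1) + (0)*(0) = -2
AB = [[0, 2], [0, -2]]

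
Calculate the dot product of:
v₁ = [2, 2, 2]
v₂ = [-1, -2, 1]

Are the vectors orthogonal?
-4, No

The dot product is the sum of products of corresponding components.
v₁·v₂ = (2)*(-1) + (2)*(-2) + (2)*(1) = -2 - 4 + 2 = -4.
Two vectors are orthogonal iff their dot product is 0; here the dot product is -4, so the vectors are not orthogonal.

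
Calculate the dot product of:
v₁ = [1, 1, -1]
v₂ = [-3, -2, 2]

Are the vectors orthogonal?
-7, No

The dot product is the sum of products of corresponding components.
v₁·v₂ = (1)*(-3) + (1)*(-2) + (-1)*(2) = -3 - 2 - 2 = -7.
Two vectors are orthogonal iff their dot product is 0; here the dot product is -7, so the vectors are not orthogonal.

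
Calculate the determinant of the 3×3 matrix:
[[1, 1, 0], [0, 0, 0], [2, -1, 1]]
0

Expansion along first row:
det = 1·det([[0,0],[-1,1]]) - 1·det([[0,0],[2,1]]) + 0·det([[0,0],[2,-1]])
    = 1·(0·1 - 0·-1) - 1·(0·1 - 0·2) + 0·(0·-1 - 0·2)
    = 1·0 - 1·0 + 0·0
    = 0 + 0 + 0 = 0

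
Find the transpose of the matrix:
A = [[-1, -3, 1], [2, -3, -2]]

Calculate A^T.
[[-1, 2], [-3, -3], [1, -2]]

The transpose sends entry (i,j) to (j,i); rows become columns.
Row 0 of A: [-1, -3, 1] -> column 0 of A^T.
Row 1 of A: [2, -3, -2] -> column 1 of A^T.
A^T = [[-1, 2], [-3, -3], [1, -2]]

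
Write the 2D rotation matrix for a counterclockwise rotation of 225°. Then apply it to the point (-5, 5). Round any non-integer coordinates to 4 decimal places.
R = [[-√2/2, √2/2], [-√2/2, -√2/2]]; R·(-5, 5) = (7.0711, 0.0000)

Rotation matrix formula: R(θ) = [[cos θ, -sin θ], [sin θ, cos θ]]
For θ = 225°:
cos(225°) = -√2/2
sin(225°) = -√2/2
R = [[-√2/2, √2/2], [-√2/2, -√2/2]]
Apply to (-5, 5): [-√2/2·-5 + (√2/2)·5, -√2/2·-5 + -√2/2·5] = (7.0711, 0.0000)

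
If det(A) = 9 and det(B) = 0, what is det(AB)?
0

Use the multiplicative property of determinants: det(AB) = det(A)*det(B).
det(AB) = (9)*(0) = 0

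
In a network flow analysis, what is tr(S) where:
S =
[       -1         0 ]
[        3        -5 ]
tr(S) = -1 - 5 = -6

The trace of a square matrix is the sum of its diagonal entries.
Diagonal entries of S: S[0][0] = -1, S[1][1] = -5.
tr(S) = -1 - 5 = -6.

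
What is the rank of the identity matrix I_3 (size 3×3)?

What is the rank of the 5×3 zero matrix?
rank(I_3) = 3, rank(0) = 0

The identity I_3 has 3 columns that are the standard basis vectors e_1, …, e_3. These are linearly independent, so all 3 columns are pivots and rank(I_3) = 3.
The 5×3 zero matrix has every entry zero, so every row is the zero row and there are no pivots; rank(0) = 0.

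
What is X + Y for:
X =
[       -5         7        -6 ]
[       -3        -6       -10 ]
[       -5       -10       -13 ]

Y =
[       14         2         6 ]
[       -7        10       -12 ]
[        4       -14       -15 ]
X + Y =
[        9         9         0 ]
[      -10         4       -22 ]
[       -1       -24       -28 ]

Matrix addition is elementwise: (X+Y)[i][j] = X[i][j] + Y[i][j].
  (X+Y)[0][0] = (-5) + (14) = 9
  (X+Y)[0][1] = (7) + (2) = 9
  (X+Y)[0][2] = (-6) + (6) = 0
  (X+Y)[1][0] = (-3) + (-7) = -10
  (X+Y)[1][1] = (-6) + (10) = 4
  (X+Y)[1][2] = (-10) + (-12) = -22
  (X+Y)[2][0] = (-5) + (4) = -1
  (X+Y)[2][1] = (-10) + (-14) = -24
  (X+Y)[2][2] = (-13) + (-15) = -28
X + Y =
[        9         9         0 ]
[      -10         4       -22 ]
[       -1       -24       -28 ]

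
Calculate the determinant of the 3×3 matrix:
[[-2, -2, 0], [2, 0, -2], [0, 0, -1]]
-4

Expansion along first row:
det = -2·det([[0,-2],[0,-1]]) - -2·det([[2,-2],[0,-1]]) + 0·det([[2,0],[0,0]])
    = -2·(0·-1 - -2·0) - -2·(2·-1 - -2·0) + 0·(2·0 - 0·0)
    = -2·0 - -2·-2 + 0·0
    = 0 + -4 + 0 = -4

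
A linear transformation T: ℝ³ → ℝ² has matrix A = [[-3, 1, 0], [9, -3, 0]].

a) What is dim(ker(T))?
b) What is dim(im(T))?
dim(ker) = 2, dim(im) = 1

Observe that row 2 = -3 × row 1 (so the rows are linearly dependent).
Thus rank(A) = 1 (only one linearly independent row).
dim(im(T)) = rank(A) = 1.
By the rank-nullity theorem applied to T: ℝ³ → ℝ², rank(A) + nullity(A) = 3 (the domain dimension), so dim(ker(T)) = 3 - 1 = 2.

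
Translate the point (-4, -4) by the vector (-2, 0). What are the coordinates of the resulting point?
(-6, -4)

Translation by (-2, 0):
x' = -4 + -2 = -6
y' = -4 + 0 = -4
Homogeneous matrix: [[1, 0, -2], [0, 1, 0], [0, 0, 1]]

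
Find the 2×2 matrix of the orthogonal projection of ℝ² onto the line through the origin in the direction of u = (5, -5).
[[1/2, -1/2], [-1/2, 1/2]]

The orthogonal projection onto the line spanned by a nonzero vector u = (a, b) has matrix P = (u uᵀ) / (uᵀ u) = (1/(a² + b²)) · [[a², ab], [ab, b²]].
Here u = (5, -5), so a² + b² = 25 + 25 = 50.
P = (1/50) · [[25, -25], [-25, 25]] = [[1/2, -1/2], [-1/2, 1/2]].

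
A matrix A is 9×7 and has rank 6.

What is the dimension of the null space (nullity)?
1

The rank-nullity theorem for an m×n matrix states:
rank(A) + nullity(A) = n (the number of columns).
Here n = 7 and rank(A) = 6, so nullity(A) = 7 - 6 = 1.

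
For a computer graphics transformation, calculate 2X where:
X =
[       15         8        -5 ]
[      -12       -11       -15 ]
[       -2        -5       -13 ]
2X =
[       30        16       -10 ]
[      -24       -22       -30 ]
[       -4       -10       -26 ]

Scalar multiplication is elementwise: (2X)[i][j] = 2 * X[i][j].
  (2X)[0][0] = 2 * (15) = 30
  (2X)[0][1] = 2 * (8) = 16
  (2X)[0][2] = 2 * (-5) = -10
  (2X)[1][0] = 2 * (-12) = -24
  (2X)[1][1] = 2 * (-11) = -22
  (2X)[1][2] = 2 * (-15) = -30
  (2X)[2][0] = 2 * (-2) = -4
  (2X)[2][1] = 2 * (-5) = -10
  (2X)[2][2] = 2 * (-13) = -26
2X =
[       30        16       -10 ]
[      -24       -22       -30 ]
[       -4       -10       -26 ]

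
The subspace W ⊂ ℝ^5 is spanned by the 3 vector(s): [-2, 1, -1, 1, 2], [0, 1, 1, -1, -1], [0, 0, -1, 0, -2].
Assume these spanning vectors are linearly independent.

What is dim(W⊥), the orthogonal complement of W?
dim(W⊥) = 2

For any subspace W of ℝ^n, dim(W) + dim(W⊥) = n (the whole-space dimension).
Here the given 3 vectors are linearly independent, so dim(W) = 3.
Thus dim(W⊥) = n - dim(W) = 5 - 3 = 2.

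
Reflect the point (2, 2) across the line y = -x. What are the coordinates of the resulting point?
(-2, -2)

Reflection across line y = -x: (2, 2) → (-2, -2)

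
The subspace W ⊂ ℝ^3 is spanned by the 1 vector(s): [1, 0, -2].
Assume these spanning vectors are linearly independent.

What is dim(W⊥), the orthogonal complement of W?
dim(W⊥) = 2

For any subspace W of ℝ^n, dim(W) + dim(W⊥) = n (the whole-space dimension).
Here the given 1 vectors are linearly independent, so dim(W) = 1.
Thus dim(W⊥) = n - dim(W) = 3 - 1 = 2.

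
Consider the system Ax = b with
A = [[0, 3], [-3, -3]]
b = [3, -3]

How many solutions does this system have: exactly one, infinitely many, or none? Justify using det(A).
Exactly one solution

Compute det(A) = (0)*(-3) - (3)*(-3) = 9.
Because det(A) ≠ 0, A is invertible and Ax = b has a unique solution for every b (here x = A⁻¹ b).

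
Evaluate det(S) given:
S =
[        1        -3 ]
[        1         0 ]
det(S) = 3

For a 2×2 matrix [[a, b], [c, d]], det = a*d - b*c.
det(S) = (1)*(0) - (-3)*(1) = 0 + 3 = 3.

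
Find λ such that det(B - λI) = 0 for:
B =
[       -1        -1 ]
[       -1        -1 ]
λ = -2, 0

Solve det(B - λI) = 0. For a 2×2 matrix the characteristic equation is λ² - (trace)λ + det = 0.
trace(B) = a + d = -1 - 1 = -2.
det(B) = a*d - b*c = (-1)*(-1) - (-1)*(-1) = 1 - 1 = 0.
Characteristic equation: λ² - (-2)λ + (0) = 0.
Discriminant = (-2)² - 4*(0) = 4 - 0 = 4.
λ = (-2 ± √4) / 2 = (-2 ± 2) / 2 = -2, 0.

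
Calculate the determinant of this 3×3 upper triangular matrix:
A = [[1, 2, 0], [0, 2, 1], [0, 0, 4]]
8

The determinant of a triangular matrix is the product of its diagonal entries (the off-diagonal entries above the diagonal do not affect it).
det(A) = (1) * (2) * (4) = 8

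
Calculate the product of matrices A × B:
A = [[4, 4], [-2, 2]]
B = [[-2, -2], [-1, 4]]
[[-12, 8], [2, 12]]

Matrix multiplication:
C[0][0] = 4×-2 + 4×-1 = -12
C[0][1] = 4×-2 + 4×4 = 8
C[1][0] = -2×-2 + 2×-1 = 2
C[1][1] = -2×-2 + 2×4 = 12
Result: [[-12, 8], [2, 12]]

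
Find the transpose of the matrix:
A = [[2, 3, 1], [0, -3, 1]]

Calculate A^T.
[[2, 0], [3, -3], [1, 1]]

The transpose sends entry (i,j) to (j,i); rows become columns.
Row 0 of A: [2, 3, 1] -> column 0 of A^T.
Row 1 of A: [0, -3, 1] -> column 1 of A^T.
A^T = [[2, 0], [3, -3], [1, 1]]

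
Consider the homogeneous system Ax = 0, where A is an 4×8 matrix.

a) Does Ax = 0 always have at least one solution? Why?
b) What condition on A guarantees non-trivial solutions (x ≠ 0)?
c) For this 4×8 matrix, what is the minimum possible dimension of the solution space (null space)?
a) Yes, x = 0 is always a solution. b) When A has linearly dependent columns (rank < n). c) Minimum nullity = 4.

a) x = 0 satisfies A·0 = 0, so the zero vector is always a solution.
b) Non-trivial solutions exist iff the columns of A are linearly dependent, equivalently rank(A) < n (the number of columns).
c) By rank-nullity, rank(A) + nullity(A) = n = 8. Since A has only 4 rows, rank(A) ≤ 4, so nullity(A) ≥ 8 - 4 = 4.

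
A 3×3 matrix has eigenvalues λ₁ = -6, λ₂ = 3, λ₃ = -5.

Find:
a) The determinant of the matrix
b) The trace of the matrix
det = 90, trace = -8

Two standard eigenvalue identities:
- det(A) equals the product of the eigenvalues (counted with multiplicity).
- trace(A) equals the sum of the eigenvalues.
det(A) = (-6)*(3)*(-5) = 90.
trace(A) = -6 + 3 - 5 = -8.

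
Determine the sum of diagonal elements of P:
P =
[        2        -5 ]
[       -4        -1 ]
tr(P) = 2 - 1 = 1

The trace of a square matrix is the sum of its diagonal entries.
Diagonal entries of P: P[0][0] = 2, P[1][1] = -1.
tr(P) = 2 - 1 = 1.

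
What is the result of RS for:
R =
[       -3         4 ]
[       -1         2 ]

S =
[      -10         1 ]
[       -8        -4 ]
RS =
[       -2       -19 ]
[       -6        -9 ]

Matrix multiplication: (RS)[i][j] = sum over k of R[i][k] * S[k][j].
  (RS)[0][0] = (-3)*(-10) + (4)*(-8) = -2
  (RS)[0][1] = (-3)*(1) + (4)*(-4) = -19
  (RS)[1][0] = (-1)*(-10) + (2)*(-8) = -6
  (RS)[1][1] = (-1)*(1) + (2)*(-4) = -9
RS =
[       -2       -19 ]
[       -6        -9 ]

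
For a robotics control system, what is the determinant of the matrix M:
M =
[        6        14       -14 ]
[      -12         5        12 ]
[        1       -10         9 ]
det(M) = 1060

Expand along row 0 (cofactor expansion): det(M) = a*(e*i - f*h) - b*(d*i - f*g) + c*(d*h - e*g), where the 3×3 is [[a, b, c], [d, e, f], [g, h, i]].
Minor M_00 = (5)*(9) - (12)*(-10) = 45 + 120 = 165.
Minor M_01 = (-12)*(9) - (12)*(1) = -108 - 12 = -120.
Minor M_02 = (-12)*(-10) - (5)*(1) = 120 - 5 = 115.
det(M) = (6)*(165) - (14)*(-120) + (-14)*(115) = 990 + 1680 - 1610 = 1060.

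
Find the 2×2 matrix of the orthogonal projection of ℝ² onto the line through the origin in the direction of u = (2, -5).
[[4/29, -10/29], [-10/29, 25/29]]

The orthogonal projection onto the line spanned by a nonzero vector u = (a, b) has matrix P = (u uᵀ) / (uᵀ u) = (1/(a² + b²)) · [[a², ab], [ab, b²]].
Here u = (2, -5), so a² + b² = 4 + 25 = 29.
P = (1/29) · [[4, -10], [-10, 25]] = [[4/29, -10/29], [-10/29, 25/29]].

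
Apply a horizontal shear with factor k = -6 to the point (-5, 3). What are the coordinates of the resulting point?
(-23, 3)

Shear matrix for horizontal shear with factor k = -6:
[[1, -6], [0, 1]]
Result: (-5, 3) → (-23, 3)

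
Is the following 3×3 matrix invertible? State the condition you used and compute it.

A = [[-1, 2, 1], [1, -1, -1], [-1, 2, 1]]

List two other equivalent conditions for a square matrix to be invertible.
No, not invertible; det(A) = 0 (two rows are equal, so the rows are linearly dependent). Equivalent conditions (failing for this A): rank(A) < 3; Ax = 0 has non-trivial solutions; 0 is an eigenvalue; the columns are linearly dependent.

To check invertibility, compute det(A).
In this matrix, row 0 and the last row are identical, so one row is a scalar multiple of another and the rows are linearly dependent.
A matrix with linearly dependent rows has det = 0 and is not invertible.
Equivalent failed conditions:
- rank(A) < 3.
- Ax = 0 has non-trivial solutions.
- 0 is an eigenvalue.
- The columns are linearly dependent.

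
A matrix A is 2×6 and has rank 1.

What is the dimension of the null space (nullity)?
5

The rank-nullity theorem for an m×n matrix states:
rank(A) + nullity(A) = n (the number of columns).
Here n = 6 and rank(A) = 1, so nullity(A) = 6 - 1 = 5.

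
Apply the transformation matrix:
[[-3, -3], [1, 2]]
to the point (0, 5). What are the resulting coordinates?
(-15, 10)

Matrix multiplication:
[[-3, -3], [1, 2]] × [0, 5]ᵀ
= [-3×0 + -3×5, 1×0 + 2×5]ᵀ
= [-15.0000, 10.0000]ᵀ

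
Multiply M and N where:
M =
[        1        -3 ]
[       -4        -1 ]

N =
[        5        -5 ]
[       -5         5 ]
MN =
[       20       -20 ]
[      -15        15 ]

Matrix multiplication: (MN)[i][j] = sum over k of M[i][k] * N[k][j].
  (MN)[0][0] = (1)*(5) + (-3)*(-5) = 20
  (MN)[0][1] = (1)*(-5) + (-3)*(5) = -20
  (MN)[1][0] = (-4)*(5) + (-1)*(-5) = -15
  (MN)[1][1] = (-4)*(-5) + (-1)*(5) = 15
MN =
[       20       -20 ]
[      -15        15 ]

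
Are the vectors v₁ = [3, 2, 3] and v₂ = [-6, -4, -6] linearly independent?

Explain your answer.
No, linearly dependent (v₂ = -2·v₁)

Check whether there is a scalar k with v₂ = k·v₁.
Comparing components, k = -2 satisfies -2·[3, 2, 3] = [-6, -4, -6].
Since v₂ is a scalar multiple of v₁, the two vectors are linearly dependent.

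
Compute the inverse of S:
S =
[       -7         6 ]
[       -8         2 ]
det(S) = 34
S⁻¹ =
[     1/17     -3/17 ]
[     4/17     -7/34 ]

For a 2×2 matrix S = [[a, b], [c, d]] with det(S) ≠ 0, S⁻¹ = (1/det(S)) * [[d, -b], [-c, a]].
det(S) = (-7)*(2) - (6)*(-8) = -14 + 48 = 34.
S⁻¹ = (1/34) * [[2, -6], [8, -7]].
Dividing each entry by 34 and reducing:
S⁻¹ =
[     1/17     -3/17 ]
[     4/17     -7/34 ]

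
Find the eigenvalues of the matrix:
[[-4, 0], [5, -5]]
λ = -5 and λ = -4

Characteristic equation: det(A - λI) = 0
λ² - (trace)λ + (det) = 0
λ² - (-9)λ + (20) = 0
λ² + 9λ + 20 = 0
Solving: λ = -5, -4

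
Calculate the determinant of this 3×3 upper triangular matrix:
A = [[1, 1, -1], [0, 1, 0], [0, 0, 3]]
3

The determinant of a triangular matrix is the product of its diagonal entries (the off-diagonal entries above the diagonal do not affect it).
det(A) = (1) * (1) * (3) = 3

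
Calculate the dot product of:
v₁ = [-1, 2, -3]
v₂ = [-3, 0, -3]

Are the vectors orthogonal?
12, No

The dot product is the sum of products of corresponding components.
v₁·v₂ = (-1)*(-3) + (2)*(0) + (-3)*(-3) = 3 + 0 + 9 = 12.
Two vectors are orthogonal iff their dot product is 0; here the dot product is 12, so the vectors are not orthogonal.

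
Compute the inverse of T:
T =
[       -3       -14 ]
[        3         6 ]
det(T) = 24
T⁻¹ =
[      1/4      7/12 ]
[     -1/8      -1/8 ]

For a 2×2 matrix T = [[a, b], [c, d]] with det(T) ≠ 0, T⁻¹ = (1/det(T)) * [[d, -b], [-c, a]].
det(T) = (-3)*(6) - (-14)*(3) = -18 + 42 = 24.
T⁻¹ = (1/24) * [[6, 14], [-3, -3]].
Dividing each entry by 24 and reducing:
T⁻¹ =
[      1/4      7/12 ]
[     -1/8      -1/8 ]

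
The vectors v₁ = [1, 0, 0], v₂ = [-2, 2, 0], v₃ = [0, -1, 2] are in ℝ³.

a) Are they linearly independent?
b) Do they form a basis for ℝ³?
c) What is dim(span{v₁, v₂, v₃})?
Yes independent, yes basis, dim = 3

Stack v₁, v₂, v₃ as rows of a 3×3 matrix.
[[1, 0, 0]; [-2, 2, 0]; [0, -1, 2]] is already lower triangular with nonzero diagonal entries (1, 2, 2), so its determinant is the product of the diagonal entries, det = (1)·(2)·(2) = 4 ≠ 0, and the rows are linearly independent.
Three linearly independent vectors in ℝ³ form a basis for ℝ³, so dim(span{v₁,v₂,v₃}) = 3.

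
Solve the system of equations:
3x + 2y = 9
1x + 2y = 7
x = 1, y = 3

Use elimination (row reduction):
Equation 1: 3x + 2y = 9.
Equation 2: 1x + 2y = 7.
Multiply Eq1 by 1 and Eq2 by 3: 3x + 2y = 9;  3x + 6y = 21.
Subtract: (4)y = 12, so y = 3.
Back-substitute into Eq1: 3x + 2*(3) = 9, so x = 1.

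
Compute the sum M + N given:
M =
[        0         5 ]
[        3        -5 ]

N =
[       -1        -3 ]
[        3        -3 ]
M + N =
[       -1         2 ]
[        6        -8 ]

Matrix addition is elementwise: (M+N)[i][j] = M[i][j] + N[i][j].
  (M+N)[0][0] = (0) + (-1) = -1
  (M+N)[0][1] = (5) + (-3) = 2
  (M+N)[1][0] = (3) + (3) = 6
  (M+N)[1][1] = (-5) + (-3) = -8
M + N =
[       -1         2 ]
[        6        -8 ]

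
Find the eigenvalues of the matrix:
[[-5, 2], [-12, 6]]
λ = -2 and λ = 3

Characteristic equation: det(A - λI) = 0
λ² - (trace)λ + (det) = 0
λ² - (1)λ + (-6) = 0
λ² - 1λ - 6 = 0
Solving: λ = -2, 3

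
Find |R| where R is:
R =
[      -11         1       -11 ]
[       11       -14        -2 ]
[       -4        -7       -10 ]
det(R) = 195

Expand along row 0 (cofactor expansion): det(R) = a*(e*i - f*h) - b*(d*i - f*g) + c*(d*h - e*g), where the 3×3 is [[a, b, c], [d, e, f], [g, h, i]].
Minor M_00 = (-14)*(-10) - (-2)*(-7) = 140 - 14 = 126.
Minor M_01 = (11)*(-10) - (-2)*(-4) = -110 - 8 = -118.
Minor M_02 = (11)*(-7) - (-14)*(-4) = -77 - 56 = -133.
det(R) = (-11)*(126) - (1)*(-118) + (-11)*(-133) = -1386 + 118 + 1463 = 195.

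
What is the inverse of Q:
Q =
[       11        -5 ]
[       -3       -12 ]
det(Q) = -147
Q⁻¹ =
[     4/49    -5/147 ]
[    -1/49   -11/147 ]

For a 2×2 matrix Q = [[a, b], [c, d]] with det(Q) ≠ 0, Q⁻¹ = (1/det(Q)) * [[d, -b], [-c, a]].
det(Q) = (11)*(-12) - (-5)*(-3) = -132 - 15 = -147.
Q⁻¹ = (1/-147) * [[-12, 5], [3, 11]].
Dividing each entry by -147 and reducing:
Q⁻¹ =
[     4/49    -5/147 ]
[    -1/49   -11/147 ]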